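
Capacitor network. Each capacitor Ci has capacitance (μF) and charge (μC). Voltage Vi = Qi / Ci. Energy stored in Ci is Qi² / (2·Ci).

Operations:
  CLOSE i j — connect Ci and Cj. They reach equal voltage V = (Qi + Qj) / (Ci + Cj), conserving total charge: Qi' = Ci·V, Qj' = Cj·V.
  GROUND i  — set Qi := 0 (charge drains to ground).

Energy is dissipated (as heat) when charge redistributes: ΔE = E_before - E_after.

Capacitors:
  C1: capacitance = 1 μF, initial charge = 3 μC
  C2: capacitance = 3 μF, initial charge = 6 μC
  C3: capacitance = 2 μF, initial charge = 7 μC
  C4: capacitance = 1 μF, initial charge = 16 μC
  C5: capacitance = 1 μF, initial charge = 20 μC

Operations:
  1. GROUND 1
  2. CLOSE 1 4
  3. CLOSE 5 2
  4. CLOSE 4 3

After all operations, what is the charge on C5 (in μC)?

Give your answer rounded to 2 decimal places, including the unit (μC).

Initial: C1(1μF, Q=3μC, V=3.00V), C2(3μF, Q=6μC, V=2.00V), C3(2μF, Q=7μC, V=3.50V), C4(1μF, Q=16μC, V=16.00V), C5(1μF, Q=20μC, V=20.00V)
Op 1: GROUND 1: Q1=0; energy lost=4.500
Op 2: CLOSE 1-4: Q_total=16.00, C_total=2.00, V=8.00; Q1=8.00, Q4=8.00; dissipated=64.000
Op 3: CLOSE 5-2: Q_total=26.00, C_total=4.00, V=6.50; Q5=6.50, Q2=19.50; dissipated=121.500
Op 4: CLOSE 4-3: Q_total=15.00, C_total=3.00, V=5.00; Q4=5.00, Q3=10.00; dissipated=6.750
Final charges: Q1=8.00, Q2=19.50, Q3=10.00, Q4=5.00, Q5=6.50

Answer: 6.50 μC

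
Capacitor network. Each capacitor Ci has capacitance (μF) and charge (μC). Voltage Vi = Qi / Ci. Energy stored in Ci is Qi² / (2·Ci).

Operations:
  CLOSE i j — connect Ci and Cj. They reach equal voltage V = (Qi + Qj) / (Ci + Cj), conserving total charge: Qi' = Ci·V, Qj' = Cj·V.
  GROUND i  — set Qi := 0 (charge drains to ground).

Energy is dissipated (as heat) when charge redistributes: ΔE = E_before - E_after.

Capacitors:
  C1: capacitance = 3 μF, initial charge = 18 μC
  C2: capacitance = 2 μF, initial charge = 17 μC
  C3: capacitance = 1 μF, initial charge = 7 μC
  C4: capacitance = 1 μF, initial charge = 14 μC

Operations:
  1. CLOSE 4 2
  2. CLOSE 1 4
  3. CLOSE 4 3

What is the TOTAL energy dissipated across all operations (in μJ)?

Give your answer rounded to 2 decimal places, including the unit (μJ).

Answer: 17.13 μJ

Derivation:
Initial: C1(3μF, Q=18μC, V=6.00V), C2(2μF, Q=17μC, V=8.50V), C3(1μF, Q=7μC, V=7.00V), C4(1μF, Q=14μC, V=14.00V)
Op 1: CLOSE 4-2: Q_total=31.00, C_total=3.00, V=10.33; Q4=10.33, Q2=20.67; dissipated=10.083
Op 2: CLOSE 1-4: Q_total=28.33, C_total=4.00, V=7.08; Q1=21.25, Q4=7.08; dissipated=7.042
Op 3: CLOSE 4-3: Q_total=14.08, C_total=2.00, V=7.04; Q4=7.04, Q3=7.04; dissipated=0.002
Total dissipated: 17.127 μJ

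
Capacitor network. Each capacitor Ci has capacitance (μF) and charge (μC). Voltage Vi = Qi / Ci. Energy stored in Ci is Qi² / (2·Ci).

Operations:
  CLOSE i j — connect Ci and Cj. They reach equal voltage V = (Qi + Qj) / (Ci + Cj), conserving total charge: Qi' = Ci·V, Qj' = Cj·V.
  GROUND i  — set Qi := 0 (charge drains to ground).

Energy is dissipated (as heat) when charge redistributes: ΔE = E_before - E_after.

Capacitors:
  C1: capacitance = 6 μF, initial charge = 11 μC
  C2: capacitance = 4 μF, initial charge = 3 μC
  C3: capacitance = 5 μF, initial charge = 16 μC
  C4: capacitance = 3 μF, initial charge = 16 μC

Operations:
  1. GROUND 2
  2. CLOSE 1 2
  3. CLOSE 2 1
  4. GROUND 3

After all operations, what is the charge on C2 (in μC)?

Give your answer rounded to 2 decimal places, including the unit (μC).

Initial: C1(6μF, Q=11μC, V=1.83V), C2(4μF, Q=3μC, V=0.75V), C3(5μF, Q=16μC, V=3.20V), C4(3μF, Q=16μC, V=5.33V)
Op 1: GROUND 2: Q2=0; energy lost=1.125
Op 2: CLOSE 1-2: Q_total=11.00, C_total=10.00, V=1.10; Q1=6.60, Q2=4.40; dissipated=4.033
Op 3: CLOSE 2-1: Q_total=11.00, C_total=10.00, V=1.10; Q2=4.40, Q1=6.60; dissipated=0.000
Op 4: GROUND 3: Q3=0; energy lost=25.600
Final charges: Q1=6.60, Q2=4.40, Q3=0.00, Q4=16.00

Answer: 4.40 μC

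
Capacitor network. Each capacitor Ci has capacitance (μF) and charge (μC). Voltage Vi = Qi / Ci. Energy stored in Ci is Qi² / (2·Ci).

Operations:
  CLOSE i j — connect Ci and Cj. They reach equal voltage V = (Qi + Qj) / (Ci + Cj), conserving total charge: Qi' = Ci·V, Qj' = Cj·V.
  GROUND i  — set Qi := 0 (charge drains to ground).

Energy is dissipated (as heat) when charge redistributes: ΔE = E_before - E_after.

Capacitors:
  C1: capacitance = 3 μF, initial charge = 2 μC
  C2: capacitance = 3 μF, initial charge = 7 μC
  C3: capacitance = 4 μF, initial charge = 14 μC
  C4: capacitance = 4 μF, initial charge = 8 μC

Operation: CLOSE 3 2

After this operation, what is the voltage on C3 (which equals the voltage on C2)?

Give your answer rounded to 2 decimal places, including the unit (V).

Initial: C1(3μF, Q=2μC, V=0.67V), C2(3μF, Q=7μC, V=2.33V), C3(4μF, Q=14μC, V=3.50V), C4(4μF, Q=8μC, V=2.00V)
Op 1: CLOSE 3-2: Q_total=21.00, C_total=7.00, V=3.00; Q3=12.00, Q2=9.00; dissipated=1.167

Answer: 3.00 V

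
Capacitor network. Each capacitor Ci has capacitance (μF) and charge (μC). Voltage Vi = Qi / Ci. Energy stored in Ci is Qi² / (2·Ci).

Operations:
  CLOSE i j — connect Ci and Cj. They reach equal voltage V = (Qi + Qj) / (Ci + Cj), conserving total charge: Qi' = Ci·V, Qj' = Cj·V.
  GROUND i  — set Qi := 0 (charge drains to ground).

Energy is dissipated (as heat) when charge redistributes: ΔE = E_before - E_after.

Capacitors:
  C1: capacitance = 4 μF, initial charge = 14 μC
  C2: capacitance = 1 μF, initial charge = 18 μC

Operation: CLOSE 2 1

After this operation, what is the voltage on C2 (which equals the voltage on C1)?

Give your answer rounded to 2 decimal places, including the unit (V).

Initial: C1(4μF, Q=14μC, V=3.50V), C2(1μF, Q=18μC, V=18.00V)
Op 1: CLOSE 2-1: Q_total=32.00, C_total=5.00, V=6.40; Q2=6.40, Q1=25.60; dissipated=84.100

Answer: 6.40 V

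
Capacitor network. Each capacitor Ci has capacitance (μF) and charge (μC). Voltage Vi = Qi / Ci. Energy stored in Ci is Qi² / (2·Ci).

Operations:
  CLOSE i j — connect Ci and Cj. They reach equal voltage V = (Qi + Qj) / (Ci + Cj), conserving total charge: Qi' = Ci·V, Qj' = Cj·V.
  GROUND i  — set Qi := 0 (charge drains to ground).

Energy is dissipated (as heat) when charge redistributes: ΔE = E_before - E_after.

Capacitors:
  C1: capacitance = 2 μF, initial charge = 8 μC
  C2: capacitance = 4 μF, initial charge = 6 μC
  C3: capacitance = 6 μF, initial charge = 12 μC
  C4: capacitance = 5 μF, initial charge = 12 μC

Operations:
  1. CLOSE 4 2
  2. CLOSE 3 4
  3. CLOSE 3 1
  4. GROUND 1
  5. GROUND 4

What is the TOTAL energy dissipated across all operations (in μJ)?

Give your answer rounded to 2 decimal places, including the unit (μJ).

Answer: 20.15 μJ

Derivation:
Initial: C1(2μF, Q=8μC, V=4.00V), C2(4μF, Q=6μC, V=1.50V), C3(6μF, Q=12μC, V=2.00V), C4(5μF, Q=12μC, V=2.40V)
Op 1: CLOSE 4-2: Q_total=18.00, C_total=9.00, V=2.00; Q4=10.00, Q2=8.00; dissipated=0.900
Op 2: CLOSE 3-4: Q_total=22.00, C_total=11.00, V=2.00; Q3=12.00, Q4=10.00; dissipated=0.000
Op 3: CLOSE 3-1: Q_total=20.00, C_total=8.00, V=2.50; Q3=15.00, Q1=5.00; dissipated=3.000
Op 4: GROUND 1: Q1=0; energy lost=6.250
Op 5: GROUND 4: Q4=0; energy lost=10.000
Total dissipated: 20.150 μJ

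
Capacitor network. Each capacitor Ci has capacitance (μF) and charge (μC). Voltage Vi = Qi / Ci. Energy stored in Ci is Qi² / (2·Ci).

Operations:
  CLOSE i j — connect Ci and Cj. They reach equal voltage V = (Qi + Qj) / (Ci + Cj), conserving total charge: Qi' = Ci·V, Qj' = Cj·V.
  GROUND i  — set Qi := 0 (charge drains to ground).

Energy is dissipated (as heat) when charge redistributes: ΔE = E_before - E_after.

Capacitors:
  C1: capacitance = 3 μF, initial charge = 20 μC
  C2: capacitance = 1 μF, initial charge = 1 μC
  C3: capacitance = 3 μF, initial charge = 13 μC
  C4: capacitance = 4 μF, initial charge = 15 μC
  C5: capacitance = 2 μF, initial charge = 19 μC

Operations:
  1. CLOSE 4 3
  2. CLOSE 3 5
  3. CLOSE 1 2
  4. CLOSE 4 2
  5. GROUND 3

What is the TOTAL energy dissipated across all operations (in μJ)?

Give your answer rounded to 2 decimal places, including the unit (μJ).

Initial: C1(3μF, Q=20μC, V=6.67V), C2(1μF, Q=1μC, V=1.00V), C3(3μF, Q=13μC, V=4.33V), C4(4μF, Q=15μC, V=3.75V), C5(2μF, Q=19μC, V=9.50V)
Op 1: CLOSE 4-3: Q_total=28.00, C_total=7.00, V=4.00; Q4=16.00, Q3=12.00; dissipated=0.292
Op 2: CLOSE 3-5: Q_total=31.00, C_total=5.00, V=6.20; Q3=18.60, Q5=12.40; dissipated=18.150
Op 3: CLOSE 1-2: Q_total=21.00, C_total=4.00, V=5.25; Q1=15.75, Q2=5.25; dissipated=12.042
Op 4: CLOSE 4-2: Q_total=21.25, C_total=5.00, V=4.25; Q4=17.00, Q2=4.25; dissipated=0.625
Op 5: GROUND 3: Q3=0; energy lost=57.660
Total dissipated: 88.768 μJ

Answer: 88.77 μJ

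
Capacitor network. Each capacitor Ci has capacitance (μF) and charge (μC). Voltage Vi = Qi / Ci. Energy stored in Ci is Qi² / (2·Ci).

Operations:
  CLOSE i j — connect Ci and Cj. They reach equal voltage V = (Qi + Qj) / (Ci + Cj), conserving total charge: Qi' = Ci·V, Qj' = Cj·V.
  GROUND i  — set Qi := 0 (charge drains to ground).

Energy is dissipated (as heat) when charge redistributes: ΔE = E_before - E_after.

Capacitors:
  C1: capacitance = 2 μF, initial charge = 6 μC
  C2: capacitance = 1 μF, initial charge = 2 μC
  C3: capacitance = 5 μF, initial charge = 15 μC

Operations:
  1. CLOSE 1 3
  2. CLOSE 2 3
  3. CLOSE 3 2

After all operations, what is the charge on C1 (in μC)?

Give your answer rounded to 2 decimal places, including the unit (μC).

Answer: 6.00 μC

Derivation:
Initial: C1(2μF, Q=6μC, V=3.00V), C2(1μF, Q=2μC, V=2.00V), C3(5μF, Q=15μC, V=3.00V)
Op 1: CLOSE 1-3: Q_total=21.00, C_total=7.00, V=3.00; Q1=6.00, Q3=15.00; dissipated=0.000
Op 2: CLOSE 2-3: Q_total=17.00, C_total=6.00, V=2.83; Q2=2.83, Q3=14.17; dissipated=0.417
Op 3: CLOSE 3-2: Q_total=17.00, C_total=6.00, V=2.83; Q3=14.17, Q2=2.83; dissipated=0.000
Final charges: Q1=6.00, Q2=2.83, Q3=14.17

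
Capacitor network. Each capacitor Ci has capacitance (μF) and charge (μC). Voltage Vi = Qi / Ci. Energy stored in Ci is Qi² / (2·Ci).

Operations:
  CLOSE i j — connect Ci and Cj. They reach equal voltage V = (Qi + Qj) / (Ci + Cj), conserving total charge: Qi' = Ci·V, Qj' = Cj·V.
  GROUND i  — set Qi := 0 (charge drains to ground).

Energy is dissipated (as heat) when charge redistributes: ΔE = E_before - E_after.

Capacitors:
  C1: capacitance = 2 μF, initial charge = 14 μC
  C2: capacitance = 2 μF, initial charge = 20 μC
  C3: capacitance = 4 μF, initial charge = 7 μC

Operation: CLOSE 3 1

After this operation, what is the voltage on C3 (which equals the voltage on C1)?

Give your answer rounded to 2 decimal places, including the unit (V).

Initial: C1(2μF, Q=14μC, V=7.00V), C2(2μF, Q=20μC, V=10.00V), C3(4μF, Q=7μC, V=1.75V)
Op 1: CLOSE 3-1: Q_total=21.00, C_total=6.00, V=3.50; Q3=14.00, Q1=7.00; dissipated=18.375

Answer: 3.50 V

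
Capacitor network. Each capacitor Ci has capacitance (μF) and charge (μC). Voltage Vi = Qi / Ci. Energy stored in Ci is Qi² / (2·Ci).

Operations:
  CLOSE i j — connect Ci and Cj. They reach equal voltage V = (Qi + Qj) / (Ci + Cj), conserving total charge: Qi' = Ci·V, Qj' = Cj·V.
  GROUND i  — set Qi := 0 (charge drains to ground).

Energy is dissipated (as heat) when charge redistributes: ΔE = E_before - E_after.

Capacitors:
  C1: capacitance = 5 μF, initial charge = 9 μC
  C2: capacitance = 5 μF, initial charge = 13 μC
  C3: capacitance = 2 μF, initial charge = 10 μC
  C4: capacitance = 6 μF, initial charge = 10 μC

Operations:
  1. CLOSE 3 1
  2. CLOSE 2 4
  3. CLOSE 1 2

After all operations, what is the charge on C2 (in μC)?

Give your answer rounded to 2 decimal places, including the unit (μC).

Answer: 12.01 μC

Derivation:
Initial: C1(5μF, Q=9μC, V=1.80V), C2(5μF, Q=13μC, V=2.60V), C3(2μF, Q=10μC, V=5.00V), C4(6μF, Q=10μC, V=1.67V)
Op 1: CLOSE 3-1: Q_total=19.00, C_total=7.00, V=2.71; Q3=5.43, Q1=13.57; dissipated=7.314
Op 2: CLOSE 2-4: Q_total=23.00, C_total=11.00, V=2.09; Q2=10.45, Q4=12.55; dissipated=1.188
Op 3: CLOSE 1-2: Q_total=24.03, C_total=10.00, V=2.40; Q1=12.01, Q2=12.01; dissipated=0.486
Final charges: Q1=12.01, Q2=12.01, Q3=5.43, Q4=12.55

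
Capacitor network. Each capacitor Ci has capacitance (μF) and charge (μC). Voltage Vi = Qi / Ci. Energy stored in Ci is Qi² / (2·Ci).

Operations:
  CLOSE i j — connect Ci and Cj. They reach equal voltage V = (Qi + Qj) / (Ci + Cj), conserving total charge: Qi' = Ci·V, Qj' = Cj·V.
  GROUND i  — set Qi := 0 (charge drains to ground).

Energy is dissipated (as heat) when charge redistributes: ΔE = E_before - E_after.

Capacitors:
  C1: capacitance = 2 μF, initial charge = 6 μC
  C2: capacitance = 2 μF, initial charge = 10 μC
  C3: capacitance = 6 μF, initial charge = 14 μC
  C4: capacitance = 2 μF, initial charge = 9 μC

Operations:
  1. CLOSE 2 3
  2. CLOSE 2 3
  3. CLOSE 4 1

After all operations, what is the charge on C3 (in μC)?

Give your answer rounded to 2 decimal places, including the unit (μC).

Answer: 18.00 μC

Derivation:
Initial: C1(2μF, Q=6μC, V=3.00V), C2(2μF, Q=10μC, V=5.00V), C3(6μF, Q=14μC, V=2.33V), C4(2μF, Q=9μC, V=4.50V)
Op 1: CLOSE 2-3: Q_total=24.00, C_total=8.00, V=3.00; Q2=6.00, Q3=18.00; dissipated=5.333
Op 2: CLOSE 2-3: Q_total=24.00, C_total=8.00, V=3.00; Q2=6.00, Q3=18.00; dissipated=0.000
Op 3: CLOSE 4-1: Q_total=15.00, C_total=4.00, V=3.75; Q4=7.50, Q1=7.50; dissipated=1.125
Final charges: Q1=7.50, Q2=6.00, Q3=18.00, Q4=7.50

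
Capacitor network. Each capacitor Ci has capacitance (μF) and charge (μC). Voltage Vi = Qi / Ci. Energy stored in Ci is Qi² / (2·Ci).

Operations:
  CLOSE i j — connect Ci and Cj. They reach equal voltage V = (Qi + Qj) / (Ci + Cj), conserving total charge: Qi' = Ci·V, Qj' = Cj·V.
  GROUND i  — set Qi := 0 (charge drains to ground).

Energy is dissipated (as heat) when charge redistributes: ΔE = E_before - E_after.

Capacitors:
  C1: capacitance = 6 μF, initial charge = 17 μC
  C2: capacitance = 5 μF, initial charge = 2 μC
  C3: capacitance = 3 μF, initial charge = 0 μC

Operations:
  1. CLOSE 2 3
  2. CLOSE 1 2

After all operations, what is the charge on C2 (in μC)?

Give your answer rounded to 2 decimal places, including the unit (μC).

Answer: 8.30 μC

Derivation:
Initial: C1(6μF, Q=17μC, V=2.83V), C2(5μF, Q=2μC, V=0.40V), C3(3μF, Q=0μC, V=0.00V)
Op 1: CLOSE 2-3: Q_total=2.00, C_total=8.00, V=0.25; Q2=1.25, Q3=0.75; dissipated=0.150
Op 2: CLOSE 1-2: Q_total=18.25, C_total=11.00, V=1.66; Q1=9.95, Q2=8.30; dissipated=9.100
Final charges: Q1=9.95, Q2=8.30, Q3=0.75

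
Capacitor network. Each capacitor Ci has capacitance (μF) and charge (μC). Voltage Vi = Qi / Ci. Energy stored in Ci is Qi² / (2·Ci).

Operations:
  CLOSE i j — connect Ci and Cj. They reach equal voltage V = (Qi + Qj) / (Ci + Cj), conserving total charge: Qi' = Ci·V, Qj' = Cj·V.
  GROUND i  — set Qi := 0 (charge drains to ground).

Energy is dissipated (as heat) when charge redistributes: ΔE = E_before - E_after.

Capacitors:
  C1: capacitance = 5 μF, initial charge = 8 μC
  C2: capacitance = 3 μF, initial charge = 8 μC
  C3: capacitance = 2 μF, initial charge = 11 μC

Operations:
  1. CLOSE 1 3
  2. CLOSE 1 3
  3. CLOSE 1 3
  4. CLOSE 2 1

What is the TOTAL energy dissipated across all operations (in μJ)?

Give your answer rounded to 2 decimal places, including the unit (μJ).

Initial: C1(5μF, Q=8μC, V=1.60V), C2(3μF, Q=8μC, V=2.67V), C3(2μF, Q=11μC, V=5.50V)
Op 1: CLOSE 1-3: Q_total=19.00, C_total=7.00, V=2.71; Q1=13.57, Q3=5.43; dissipated=10.864
Op 2: CLOSE 1-3: Q_total=19.00, C_total=7.00, V=2.71; Q1=13.57, Q3=5.43; dissipated=0.000
Op 3: CLOSE 1-3: Q_total=19.00, C_total=7.00, V=2.71; Q1=13.57, Q3=5.43; dissipated=0.000
Op 4: CLOSE 2-1: Q_total=21.57, C_total=8.00, V=2.70; Q2=8.09, Q1=13.48; dissipated=0.002
Total dissipated: 10.866 μJ

Answer: 10.87 μJ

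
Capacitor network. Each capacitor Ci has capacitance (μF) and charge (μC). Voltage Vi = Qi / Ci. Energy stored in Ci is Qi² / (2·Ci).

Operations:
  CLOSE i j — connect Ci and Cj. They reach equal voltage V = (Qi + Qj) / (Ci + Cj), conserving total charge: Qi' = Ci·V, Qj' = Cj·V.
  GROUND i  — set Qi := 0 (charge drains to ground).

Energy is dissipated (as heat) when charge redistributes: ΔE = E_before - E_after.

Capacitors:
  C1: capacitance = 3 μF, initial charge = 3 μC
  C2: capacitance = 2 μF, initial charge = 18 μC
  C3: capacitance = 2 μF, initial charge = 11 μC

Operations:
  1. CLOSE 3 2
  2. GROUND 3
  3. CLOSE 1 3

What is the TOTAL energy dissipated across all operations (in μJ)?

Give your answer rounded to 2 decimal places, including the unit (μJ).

Initial: C1(3μF, Q=3μC, V=1.00V), C2(2μF, Q=18μC, V=9.00V), C3(2μF, Q=11μC, V=5.50V)
Op 1: CLOSE 3-2: Q_total=29.00, C_total=4.00, V=7.25; Q3=14.50, Q2=14.50; dissipated=6.125
Op 2: GROUND 3: Q3=0; energy lost=52.562
Op 3: CLOSE 1-3: Q_total=3.00, C_total=5.00, V=0.60; Q1=1.80, Q3=1.20; dissipated=0.600
Total dissipated: 59.288 μJ

Answer: 59.29 μJ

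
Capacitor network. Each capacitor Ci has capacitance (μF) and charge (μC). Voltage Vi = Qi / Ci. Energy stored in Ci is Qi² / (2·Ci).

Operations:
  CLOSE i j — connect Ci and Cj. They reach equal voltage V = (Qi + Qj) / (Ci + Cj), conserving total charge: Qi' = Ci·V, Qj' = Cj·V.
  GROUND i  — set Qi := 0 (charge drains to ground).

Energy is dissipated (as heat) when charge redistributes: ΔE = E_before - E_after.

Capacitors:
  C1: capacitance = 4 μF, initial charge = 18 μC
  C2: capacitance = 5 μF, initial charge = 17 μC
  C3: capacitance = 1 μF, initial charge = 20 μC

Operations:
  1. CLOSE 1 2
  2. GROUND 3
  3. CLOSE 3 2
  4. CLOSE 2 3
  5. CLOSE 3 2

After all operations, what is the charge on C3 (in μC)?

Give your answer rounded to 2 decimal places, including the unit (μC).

Initial: C1(4μF, Q=18μC, V=4.50V), C2(5μF, Q=17μC, V=3.40V), C3(1μF, Q=20μC, V=20.00V)
Op 1: CLOSE 1-2: Q_total=35.00, C_total=9.00, V=3.89; Q1=15.56, Q2=19.44; dissipated=1.344
Op 2: GROUND 3: Q3=0; energy lost=200.000
Op 3: CLOSE 3-2: Q_total=19.44, C_total=6.00, V=3.24; Q3=3.24, Q2=16.20; dissipated=6.301
Op 4: CLOSE 2-3: Q_total=19.44, C_total=6.00, V=3.24; Q2=16.20, Q3=3.24; dissipated=0.000
Op 5: CLOSE 3-2: Q_total=19.44, C_total=6.00, V=3.24; Q3=3.24, Q2=16.20; dissipated=0.000
Final charges: Q1=15.56, Q2=16.20, Q3=3.24

Answer: 3.24 μC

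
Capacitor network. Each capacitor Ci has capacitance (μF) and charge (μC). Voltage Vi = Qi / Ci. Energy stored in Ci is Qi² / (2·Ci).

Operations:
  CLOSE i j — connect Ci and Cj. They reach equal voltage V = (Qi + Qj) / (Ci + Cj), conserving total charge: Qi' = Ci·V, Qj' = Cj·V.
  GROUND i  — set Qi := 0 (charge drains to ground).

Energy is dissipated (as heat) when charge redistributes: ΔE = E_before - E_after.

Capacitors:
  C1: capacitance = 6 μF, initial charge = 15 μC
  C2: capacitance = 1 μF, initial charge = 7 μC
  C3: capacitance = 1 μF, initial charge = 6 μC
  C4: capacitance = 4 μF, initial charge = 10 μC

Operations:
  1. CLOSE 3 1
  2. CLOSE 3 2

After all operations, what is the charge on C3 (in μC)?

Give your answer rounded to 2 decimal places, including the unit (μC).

Answer: 5.00 μC

Derivation:
Initial: C1(6μF, Q=15μC, V=2.50V), C2(1μF, Q=7μC, V=7.00V), C3(1μF, Q=6μC, V=6.00V), C4(4μF, Q=10μC, V=2.50V)
Op 1: CLOSE 3-1: Q_total=21.00, C_total=7.00, V=3.00; Q3=3.00, Q1=18.00; dissipated=5.250
Op 2: CLOSE 3-2: Q_total=10.00, C_total=2.00, V=5.00; Q3=5.00, Q2=5.00; dissipated=4.000
Final charges: Q1=18.00, Q2=5.00, Q3=5.00, Q4=10.00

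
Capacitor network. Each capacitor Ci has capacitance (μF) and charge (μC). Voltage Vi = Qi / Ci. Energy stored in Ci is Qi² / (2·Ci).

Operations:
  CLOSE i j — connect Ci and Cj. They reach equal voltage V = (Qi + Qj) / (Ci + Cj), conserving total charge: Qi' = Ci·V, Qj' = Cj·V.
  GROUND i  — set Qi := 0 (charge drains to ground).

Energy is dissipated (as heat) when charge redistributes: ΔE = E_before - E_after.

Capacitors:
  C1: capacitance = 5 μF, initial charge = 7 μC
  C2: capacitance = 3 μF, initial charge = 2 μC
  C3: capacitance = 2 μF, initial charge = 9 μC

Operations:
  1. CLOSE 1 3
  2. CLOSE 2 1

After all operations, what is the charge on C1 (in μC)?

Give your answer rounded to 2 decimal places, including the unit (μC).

Answer: 8.39 μC

Derivation:
Initial: C1(5μF, Q=7μC, V=1.40V), C2(3μF, Q=2μC, V=0.67V), C3(2μF, Q=9μC, V=4.50V)
Op 1: CLOSE 1-3: Q_total=16.00, C_total=7.00, V=2.29; Q1=11.43, Q3=4.57; dissipated=6.864
Op 2: CLOSE 2-1: Q_total=13.43, C_total=8.00, V=1.68; Q2=5.04, Q1=8.39; dissipated=2.457
Final charges: Q1=8.39, Q2=5.04, Q3=4.57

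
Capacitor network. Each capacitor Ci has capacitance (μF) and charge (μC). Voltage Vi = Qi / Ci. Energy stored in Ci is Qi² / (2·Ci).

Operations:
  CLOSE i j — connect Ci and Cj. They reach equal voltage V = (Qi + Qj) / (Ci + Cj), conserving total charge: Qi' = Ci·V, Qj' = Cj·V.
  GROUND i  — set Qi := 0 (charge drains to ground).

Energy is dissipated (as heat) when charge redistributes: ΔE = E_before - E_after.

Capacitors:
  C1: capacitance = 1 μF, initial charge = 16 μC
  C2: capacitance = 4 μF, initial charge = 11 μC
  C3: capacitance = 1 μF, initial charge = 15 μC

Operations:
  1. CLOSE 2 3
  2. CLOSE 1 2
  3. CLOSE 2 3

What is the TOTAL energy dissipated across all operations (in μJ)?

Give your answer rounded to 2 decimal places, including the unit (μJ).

Answer: 108.55 μJ

Derivation:
Initial: C1(1μF, Q=16μC, V=16.00V), C2(4μF, Q=11μC, V=2.75V), C3(1μF, Q=15μC, V=15.00V)
Op 1: CLOSE 2-3: Q_total=26.00, C_total=5.00, V=5.20; Q2=20.80, Q3=5.20; dissipated=60.025
Op 2: CLOSE 1-2: Q_total=36.80, C_total=5.00, V=7.36; Q1=7.36, Q2=29.44; dissipated=46.656
Op 3: CLOSE 2-3: Q_total=34.64, C_total=5.00, V=6.93; Q2=27.71, Q3=6.93; dissipated=1.866
Total dissipated: 108.547 μJ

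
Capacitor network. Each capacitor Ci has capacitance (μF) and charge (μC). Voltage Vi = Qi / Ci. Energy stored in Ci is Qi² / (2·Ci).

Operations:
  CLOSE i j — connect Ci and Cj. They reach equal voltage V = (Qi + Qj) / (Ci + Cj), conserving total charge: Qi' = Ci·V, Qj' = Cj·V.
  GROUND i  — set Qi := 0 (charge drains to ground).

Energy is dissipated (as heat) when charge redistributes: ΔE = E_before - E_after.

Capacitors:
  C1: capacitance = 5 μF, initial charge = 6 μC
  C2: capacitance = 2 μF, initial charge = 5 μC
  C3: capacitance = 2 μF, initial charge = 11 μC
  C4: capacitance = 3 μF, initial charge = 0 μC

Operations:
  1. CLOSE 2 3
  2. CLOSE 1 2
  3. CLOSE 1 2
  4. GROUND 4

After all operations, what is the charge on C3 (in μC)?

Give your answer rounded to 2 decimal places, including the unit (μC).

Initial: C1(5μF, Q=6μC, V=1.20V), C2(2μF, Q=5μC, V=2.50V), C3(2μF, Q=11μC, V=5.50V), C4(3μF, Q=0μC, V=0.00V)
Op 1: CLOSE 2-3: Q_total=16.00, C_total=4.00, V=4.00; Q2=8.00, Q3=8.00; dissipated=4.500
Op 2: CLOSE 1-2: Q_total=14.00, C_total=7.00, V=2.00; Q1=10.00, Q2=4.00; dissipated=5.600
Op 3: CLOSE 1-2: Q_total=14.00, C_total=7.00, V=2.00; Q1=10.00, Q2=4.00; dissipated=0.000
Op 4: GROUND 4: Q4=0; energy lost=0.000
Final charges: Q1=10.00, Q2=4.00, Q3=8.00, Q4=0.00

Answer: 8.00 μC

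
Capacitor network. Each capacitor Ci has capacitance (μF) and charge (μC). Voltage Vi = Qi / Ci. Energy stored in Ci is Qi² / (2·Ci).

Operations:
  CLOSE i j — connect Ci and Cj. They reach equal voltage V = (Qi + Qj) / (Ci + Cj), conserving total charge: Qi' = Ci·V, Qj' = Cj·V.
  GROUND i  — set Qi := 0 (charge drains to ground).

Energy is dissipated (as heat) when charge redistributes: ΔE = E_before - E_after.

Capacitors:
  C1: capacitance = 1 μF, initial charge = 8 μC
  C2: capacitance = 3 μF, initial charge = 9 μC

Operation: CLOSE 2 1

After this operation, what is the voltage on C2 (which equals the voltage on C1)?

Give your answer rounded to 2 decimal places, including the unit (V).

Answer: 4.25 V

Derivation:
Initial: C1(1μF, Q=8μC, V=8.00V), C2(3μF, Q=9μC, V=3.00V)
Op 1: CLOSE 2-1: Q_total=17.00, C_total=4.00, V=4.25; Q2=12.75, Q1=4.25; dissipated=9.375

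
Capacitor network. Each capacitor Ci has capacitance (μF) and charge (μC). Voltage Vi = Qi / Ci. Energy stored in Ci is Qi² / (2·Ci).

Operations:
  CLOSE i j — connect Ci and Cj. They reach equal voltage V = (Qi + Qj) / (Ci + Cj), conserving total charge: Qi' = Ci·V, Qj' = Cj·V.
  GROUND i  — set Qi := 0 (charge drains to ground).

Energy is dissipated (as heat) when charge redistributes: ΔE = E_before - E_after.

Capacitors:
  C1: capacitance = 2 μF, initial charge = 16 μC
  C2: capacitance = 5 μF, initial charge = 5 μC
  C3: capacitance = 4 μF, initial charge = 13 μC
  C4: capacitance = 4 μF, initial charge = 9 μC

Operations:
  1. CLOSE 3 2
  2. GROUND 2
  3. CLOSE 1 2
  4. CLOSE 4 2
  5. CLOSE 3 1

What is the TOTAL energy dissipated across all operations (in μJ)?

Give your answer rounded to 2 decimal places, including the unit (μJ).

Answer: 61.40 μJ

Derivation:
Initial: C1(2μF, Q=16μC, V=8.00V), C2(5μF, Q=5μC, V=1.00V), C3(4μF, Q=13μC, V=3.25V), C4(4μF, Q=9μC, V=2.25V)
Op 1: CLOSE 3-2: Q_total=18.00, C_total=9.00, V=2.00; Q3=8.00, Q2=10.00; dissipated=5.625
Op 2: GROUND 2: Q2=0; energy lost=10.000
Op 3: CLOSE 1-2: Q_total=16.00, C_total=7.00, V=2.29; Q1=4.57, Q2=11.43; dissipated=45.714
Op 4: CLOSE 4-2: Q_total=20.43, C_total=9.00, V=2.27; Q4=9.08, Q2=11.35; dissipated=0.001
Op 5: CLOSE 3-1: Q_total=12.57, C_total=6.00, V=2.10; Q3=8.38, Q1=4.19; dissipated=0.054
Total dissipated: 61.395 μJ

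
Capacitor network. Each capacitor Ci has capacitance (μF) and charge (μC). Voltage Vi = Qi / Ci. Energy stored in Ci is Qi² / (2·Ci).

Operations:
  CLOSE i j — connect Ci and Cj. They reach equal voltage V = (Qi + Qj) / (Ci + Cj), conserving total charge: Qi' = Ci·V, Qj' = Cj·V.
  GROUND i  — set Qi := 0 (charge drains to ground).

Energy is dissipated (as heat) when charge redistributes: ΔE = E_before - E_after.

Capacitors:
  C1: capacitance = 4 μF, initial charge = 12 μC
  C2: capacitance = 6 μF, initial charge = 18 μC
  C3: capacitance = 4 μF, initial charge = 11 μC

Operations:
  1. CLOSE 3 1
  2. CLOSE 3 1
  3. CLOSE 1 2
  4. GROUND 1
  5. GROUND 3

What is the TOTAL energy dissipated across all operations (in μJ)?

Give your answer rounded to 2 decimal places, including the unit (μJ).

Initial: C1(4μF, Q=12μC, V=3.00V), C2(6μF, Q=18μC, V=3.00V), C3(4μF, Q=11μC, V=2.75V)
Op 1: CLOSE 3-1: Q_total=23.00, C_total=8.00, V=2.88; Q3=11.50, Q1=11.50; dissipated=0.062
Op 2: CLOSE 3-1: Q_total=23.00, C_total=8.00, V=2.88; Q3=11.50, Q1=11.50; dissipated=0.000
Op 3: CLOSE 1-2: Q_total=29.50, C_total=10.00, V=2.95; Q1=11.80, Q2=17.70; dissipated=0.019
Op 4: GROUND 1: Q1=0; energy lost=17.405
Op 5: GROUND 3: Q3=0; energy lost=16.531
Total dissipated: 34.017 μJ

Answer: 34.02 μJ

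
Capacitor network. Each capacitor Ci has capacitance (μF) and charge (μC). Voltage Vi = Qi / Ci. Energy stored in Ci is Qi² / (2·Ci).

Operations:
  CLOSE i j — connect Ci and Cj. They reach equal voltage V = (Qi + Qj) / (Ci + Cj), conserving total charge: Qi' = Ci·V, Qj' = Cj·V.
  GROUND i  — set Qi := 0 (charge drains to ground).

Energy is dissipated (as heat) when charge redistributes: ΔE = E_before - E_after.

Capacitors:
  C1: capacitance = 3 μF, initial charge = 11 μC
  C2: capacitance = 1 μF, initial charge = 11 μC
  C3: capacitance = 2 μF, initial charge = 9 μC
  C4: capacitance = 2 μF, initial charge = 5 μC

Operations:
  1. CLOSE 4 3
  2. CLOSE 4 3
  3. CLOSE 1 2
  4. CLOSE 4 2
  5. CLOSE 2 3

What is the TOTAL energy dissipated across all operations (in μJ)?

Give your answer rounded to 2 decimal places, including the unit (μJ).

Initial: C1(3μF, Q=11μC, V=3.67V), C2(1μF, Q=11μC, V=11.00V), C3(2μF, Q=9μC, V=4.50V), C4(2μF, Q=5μC, V=2.50V)
Op 1: CLOSE 4-3: Q_total=14.00, C_total=4.00, V=3.50; Q4=7.00, Q3=7.00; dissipated=2.000
Op 2: CLOSE 4-3: Q_total=14.00, C_total=4.00, V=3.50; Q4=7.00, Q3=7.00; dissipated=0.000
Op 3: CLOSE 1-2: Q_total=22.00, C_total=4.00, V=5.50; Q1=16.50, Q2=5.50; dissipated=20.167
Op 4: CLOSE 4-2: Q_total=12.50, C_total=3.00, V=4.17; Q4=8.33, Q2=4.17; dissipated=1.333
Op 5: CLOSE 2-3: Q_total=11.17, C_total=3.00, V=3.72; Q2=3.72, Q3=7.44; dissipated=0.148
Total dissipated: 23.648 μJ

Answer: 23.65 μJ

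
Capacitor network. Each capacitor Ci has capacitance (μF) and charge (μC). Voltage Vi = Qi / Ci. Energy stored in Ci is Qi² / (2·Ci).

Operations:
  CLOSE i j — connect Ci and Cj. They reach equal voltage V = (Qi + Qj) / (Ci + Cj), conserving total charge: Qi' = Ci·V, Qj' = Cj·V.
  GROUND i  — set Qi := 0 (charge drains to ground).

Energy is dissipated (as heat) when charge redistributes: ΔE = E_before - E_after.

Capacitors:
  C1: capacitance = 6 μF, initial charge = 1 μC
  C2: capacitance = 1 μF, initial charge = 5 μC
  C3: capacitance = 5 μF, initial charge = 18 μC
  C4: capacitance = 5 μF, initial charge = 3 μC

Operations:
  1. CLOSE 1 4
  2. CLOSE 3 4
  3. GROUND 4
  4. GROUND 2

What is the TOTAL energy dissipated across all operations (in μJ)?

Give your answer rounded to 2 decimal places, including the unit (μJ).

Initial: C1(6μF, Q=1μC, V=0.17V), C2(1μF, Q=5μC, V=5.00V), C3(5μF, Q=18μC, V=3.60V), C4(5μF, Q=3μC, V=0.60V)
Op 1: CLOSE 1-4: Q_total=4.00, C_total=11.00, V=0.36; Q1=2.18, Q4=1.82; dissipated=0.256
Op 2: CLOSE 3-4: Q_total=19.82, C_total=10.00, V=1.98; Q3=9.91, Q4=9.91; dissipated=13.093
Op 3: GROUND 4: Q4=0; energy lost=9.819
Op 4: GROUND 2: Q2=0; energy lost=12.500
Total dissipated: 35.668 μJ

Answer: 35.67 μJ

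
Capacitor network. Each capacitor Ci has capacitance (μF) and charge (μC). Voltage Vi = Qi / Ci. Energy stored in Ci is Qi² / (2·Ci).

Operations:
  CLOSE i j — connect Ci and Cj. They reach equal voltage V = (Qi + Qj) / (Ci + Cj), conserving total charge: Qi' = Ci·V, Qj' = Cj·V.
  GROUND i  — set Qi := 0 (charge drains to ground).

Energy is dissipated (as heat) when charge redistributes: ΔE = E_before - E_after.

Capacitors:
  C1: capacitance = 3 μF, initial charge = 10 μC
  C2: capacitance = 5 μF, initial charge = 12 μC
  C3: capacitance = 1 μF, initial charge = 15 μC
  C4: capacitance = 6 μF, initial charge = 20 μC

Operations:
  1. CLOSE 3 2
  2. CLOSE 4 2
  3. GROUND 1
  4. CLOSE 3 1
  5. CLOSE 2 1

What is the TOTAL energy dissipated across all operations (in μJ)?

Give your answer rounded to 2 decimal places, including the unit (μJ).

Initial: C1(3μF, Q=10μC, V=3.33V), C2(5μF, Q=12μC, V=2.40V), C3(1μF, Q=15μC, V=15.00V), C4(6μF, Q=20μC, V=3.33V)
Op 1: CLOSE 3-2: Q_total=27.00, C_total=6.00, V=4.50; Q3=4.50, Q2=22.50; dissipated=66.150
Op 2: CLOSE 4-2: Q_total=42.50, C_total=11.00, V=3.86; Q4=23.18, Q2=19.32; dissipated=1.856
Op 3: GROUND 1: Q1=0; energy lost=16.667
Op 4: CLOSE 3-1: Q_total=4.50, C_total=4.00, V=1.12; Q3=1.12, Q1=3.38; dissipated=7.594
Op 5: CLOSE 2-1: Q_total=22.69, C_total=8.00, V=2.84; Q2=14.18, Q1=8.51; dissipated=7.031
Total dissipated: 99.298 μJ

Answer: 99.30 μJ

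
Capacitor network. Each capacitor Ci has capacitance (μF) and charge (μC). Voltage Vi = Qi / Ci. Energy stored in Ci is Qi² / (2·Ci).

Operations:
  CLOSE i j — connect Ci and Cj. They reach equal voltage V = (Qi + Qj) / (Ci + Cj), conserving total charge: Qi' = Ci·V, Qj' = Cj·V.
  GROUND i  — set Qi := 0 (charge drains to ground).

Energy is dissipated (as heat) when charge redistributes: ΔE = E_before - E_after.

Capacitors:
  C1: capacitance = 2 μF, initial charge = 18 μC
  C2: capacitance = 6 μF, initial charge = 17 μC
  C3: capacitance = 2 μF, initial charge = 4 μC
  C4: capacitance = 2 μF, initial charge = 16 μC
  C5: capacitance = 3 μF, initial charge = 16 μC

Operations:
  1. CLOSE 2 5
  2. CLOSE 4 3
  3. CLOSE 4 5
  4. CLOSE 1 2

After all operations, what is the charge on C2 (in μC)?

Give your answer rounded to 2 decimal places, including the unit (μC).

Initial: C1(2μF, Q=18μC, V=9.00V), C2(6μF, Q=17μC, V=2.83V), C3(2μF, Q=4μC, V=2.00V), C4(2μF, Q=16μC, V=8.00V), C5(3μF, Q=16μC, V=5.33V)
Op 1: CLOSE 2-5: Q_total=33.00, C_total=9.00, V=3.67; Q2=22.00, Q5=11.00; dissipated=6.250
Op 2: CLOSE 4-3: Q_total=20.00, C_total=4.00, V=5.00; Q4=10.00, Q3=10.00; dissipated=18.000
Op 3: CLOSE 4-5: Q_total=21.00, C_total=5.00, V=4.20; Q4=8.40, Q5=12.60; dissipated=1.067
Op 4: CLOSE 1-2: Q_total=40.00, C_total=8.00, V=5.00; Q1=10.00, Q2=30.00; dissipated=21.333
Final charges: Q1=10.00, Q2=30.00, Q3=10.00, Q4=8.40, Q5=12.60

Answer: 30.00 μC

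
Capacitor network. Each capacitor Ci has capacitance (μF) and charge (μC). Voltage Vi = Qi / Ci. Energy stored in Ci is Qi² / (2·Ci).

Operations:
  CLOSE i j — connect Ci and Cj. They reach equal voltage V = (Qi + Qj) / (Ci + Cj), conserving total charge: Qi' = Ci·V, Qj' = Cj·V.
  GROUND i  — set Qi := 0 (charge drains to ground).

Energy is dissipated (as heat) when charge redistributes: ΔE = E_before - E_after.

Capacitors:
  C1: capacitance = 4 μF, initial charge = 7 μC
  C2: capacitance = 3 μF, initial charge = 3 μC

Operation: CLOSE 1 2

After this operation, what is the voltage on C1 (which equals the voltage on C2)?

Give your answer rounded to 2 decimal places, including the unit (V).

Answer: 1.43 V

Derivation:
Initial: C1(4μF, Q=7μC, V=1.75V), C2(3μF, Q=3μC, V=1.00V)
Op 1: CLOSE 1-2: Q_total=10.00, C_total=7.00, V=1.43; Q1=5.71, Q2=4.29; dissipated=0.482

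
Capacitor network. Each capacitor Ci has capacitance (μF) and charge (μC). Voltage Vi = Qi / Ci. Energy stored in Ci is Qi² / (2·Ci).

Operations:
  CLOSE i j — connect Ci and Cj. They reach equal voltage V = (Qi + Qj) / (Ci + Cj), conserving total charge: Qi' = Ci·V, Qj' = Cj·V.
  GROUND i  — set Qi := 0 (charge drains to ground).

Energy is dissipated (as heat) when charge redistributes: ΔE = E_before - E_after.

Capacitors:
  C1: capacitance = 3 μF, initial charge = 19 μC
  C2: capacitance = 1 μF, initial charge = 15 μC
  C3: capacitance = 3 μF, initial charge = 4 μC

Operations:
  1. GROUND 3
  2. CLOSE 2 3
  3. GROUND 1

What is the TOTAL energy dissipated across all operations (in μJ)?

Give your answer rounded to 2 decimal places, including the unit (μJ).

Initial: C1(3μF, Q=19μC, V=6.33V), C2(1μF, Q=15μC, V=15.00V), C3(3μF, Q=4μC, V=1.33V)
Op 1: GROUND 3: Q3=0; energy lost=2.667
Op 2: CLOSE 2-3: Q_total=15.00, C_total=4.00, V=3.75; Q2=3.75, Q3=11.25; dissipated=84.375
Op 3: GROUND 1: Q1=0; energy lost=60.167
Total dissipated: 147.208 μJ

Answer: 147.21 μJ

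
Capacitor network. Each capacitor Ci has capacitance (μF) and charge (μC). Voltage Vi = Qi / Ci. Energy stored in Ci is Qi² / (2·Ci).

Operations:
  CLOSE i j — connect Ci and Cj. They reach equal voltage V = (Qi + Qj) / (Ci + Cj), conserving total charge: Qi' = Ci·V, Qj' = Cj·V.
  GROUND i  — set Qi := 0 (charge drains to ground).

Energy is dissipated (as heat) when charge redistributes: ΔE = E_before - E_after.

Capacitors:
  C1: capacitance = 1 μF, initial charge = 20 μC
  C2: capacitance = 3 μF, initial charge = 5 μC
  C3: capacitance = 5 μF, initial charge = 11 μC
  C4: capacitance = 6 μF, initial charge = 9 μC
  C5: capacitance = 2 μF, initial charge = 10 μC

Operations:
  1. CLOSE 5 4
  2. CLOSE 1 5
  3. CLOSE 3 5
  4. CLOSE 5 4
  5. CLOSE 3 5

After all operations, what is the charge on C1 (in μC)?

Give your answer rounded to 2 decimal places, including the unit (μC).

Answer: 8.25 μC

Derivation:
Initial: C1(1μF, Q=20μC, V=20.00V), C2(3μF, Q=5μC, V=1.67V), C3(5μF, Q=11μC, V=2.20V), C4(6μF, Q=9μC, V=1.50V), C5(2μF, Q=10μC, V=5.00V)
Op 1: CLOSE 5-4: Q_total=19.00, C_total=8.00, V=2.38; Q5=4.75, Q4=14.25; dissipated=9.188
Op 2: CLOSE 1-5: Q_total=24.75, C_total=3.00, V=8.25; Q1=8.25, Q5=16.50; dissipated=103.547
Op 3: CLOSE 3-5: Q_total=27.50, C_total=7.00, V=3.93; Q3=19.64, Q5=7.86; dissipated=26.145
Op 4: CLOSE 5-4: Q_total=22.11, C_total=8.00, V=2.76; Q5=5.53, Q4=16.58; dissipated=1.810
Op 5: CLOSE 3-5: Q_total=25.17, C_total=7.00, V=3.60; Q3=17.98, Q5=7.19; dissipated=0.970
Final charges: Q1=8.25, Q2=5.00, Q3=17.98, Q4=16.58, Q5=7.19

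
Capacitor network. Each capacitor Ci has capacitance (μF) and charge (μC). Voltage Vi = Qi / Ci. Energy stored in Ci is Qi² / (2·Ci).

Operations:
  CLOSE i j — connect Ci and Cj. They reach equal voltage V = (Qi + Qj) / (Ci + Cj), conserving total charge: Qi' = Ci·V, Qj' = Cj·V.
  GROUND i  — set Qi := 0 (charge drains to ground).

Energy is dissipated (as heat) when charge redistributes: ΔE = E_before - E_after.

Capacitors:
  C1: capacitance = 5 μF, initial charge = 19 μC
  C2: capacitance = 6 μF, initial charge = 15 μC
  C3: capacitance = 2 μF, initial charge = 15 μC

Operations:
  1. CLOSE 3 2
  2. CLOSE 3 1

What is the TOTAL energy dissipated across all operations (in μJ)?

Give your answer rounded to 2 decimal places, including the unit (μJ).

Answer: 18.75 μJ

Derivation:
Initial: C1(5μF, Q=19μC, V=3.80V), C2(6μF, Q=15μC, V=2.50V), C3(2μF, Q=15μC, V=7.50V)
Op 1: CLOSE 3-2: Q_total=30.00, C_total=8.00, V=3.75; Q3=7.50, Q2=22.50; dissipated=18.750
Op 2: CLOSE 3-1: Q_total=26.50, C_total=7.00, V=3.79; Q3=7.57, Q1=18.93; dissipated=0.002
Total dissipated: 18.752 μJ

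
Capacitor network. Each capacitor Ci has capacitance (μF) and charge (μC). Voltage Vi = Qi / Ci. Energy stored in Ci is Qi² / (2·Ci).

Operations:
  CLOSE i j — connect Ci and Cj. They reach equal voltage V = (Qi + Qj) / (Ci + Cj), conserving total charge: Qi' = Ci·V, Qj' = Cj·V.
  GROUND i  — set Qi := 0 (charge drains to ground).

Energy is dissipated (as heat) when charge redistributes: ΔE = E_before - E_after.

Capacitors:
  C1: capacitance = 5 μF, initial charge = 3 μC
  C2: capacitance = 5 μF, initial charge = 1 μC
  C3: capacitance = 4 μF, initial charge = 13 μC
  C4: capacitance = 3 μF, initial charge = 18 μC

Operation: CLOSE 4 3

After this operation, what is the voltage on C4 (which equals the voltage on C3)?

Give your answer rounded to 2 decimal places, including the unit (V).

Answer: 4.43 V

Derivation:
Initial: C1(5μF, Q=3μC, V=0.60V), C2(5μF, Q=1μC, V=0.20V), C3(4μF, Q=13μC, V=3.25V), C4(3μF, Q=18μC, V=6.00V)
Op 1: CLOSE 4-3: Q_total=31.00, C_total=7.00, V=4.43; Q4=13.29, Q3=17.71; dissipated=6.482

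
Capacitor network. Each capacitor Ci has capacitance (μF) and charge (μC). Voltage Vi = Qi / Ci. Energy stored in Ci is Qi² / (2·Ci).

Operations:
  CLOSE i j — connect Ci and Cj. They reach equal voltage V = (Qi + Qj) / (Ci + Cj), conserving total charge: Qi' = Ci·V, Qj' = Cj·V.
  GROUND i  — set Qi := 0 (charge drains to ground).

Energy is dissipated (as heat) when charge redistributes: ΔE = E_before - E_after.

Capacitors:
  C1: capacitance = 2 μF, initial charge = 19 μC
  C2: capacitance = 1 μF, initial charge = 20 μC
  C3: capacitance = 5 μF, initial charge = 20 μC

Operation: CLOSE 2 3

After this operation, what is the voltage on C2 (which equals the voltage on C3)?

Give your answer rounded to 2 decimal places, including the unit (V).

Answer: 6.67 V

Derivation:
Initial: C1(2μF, Q=19μC, V=9.50V), C2(1μF, Q=20μC, V=20.00V), C3(5μF, Q=20μC, V=4.00V)
Op 1: CLOSE 2-3: Q_total=40.00, C_total=6.00, V=6.67; Q2=6.67, Q3=33.33; dissipated=106.667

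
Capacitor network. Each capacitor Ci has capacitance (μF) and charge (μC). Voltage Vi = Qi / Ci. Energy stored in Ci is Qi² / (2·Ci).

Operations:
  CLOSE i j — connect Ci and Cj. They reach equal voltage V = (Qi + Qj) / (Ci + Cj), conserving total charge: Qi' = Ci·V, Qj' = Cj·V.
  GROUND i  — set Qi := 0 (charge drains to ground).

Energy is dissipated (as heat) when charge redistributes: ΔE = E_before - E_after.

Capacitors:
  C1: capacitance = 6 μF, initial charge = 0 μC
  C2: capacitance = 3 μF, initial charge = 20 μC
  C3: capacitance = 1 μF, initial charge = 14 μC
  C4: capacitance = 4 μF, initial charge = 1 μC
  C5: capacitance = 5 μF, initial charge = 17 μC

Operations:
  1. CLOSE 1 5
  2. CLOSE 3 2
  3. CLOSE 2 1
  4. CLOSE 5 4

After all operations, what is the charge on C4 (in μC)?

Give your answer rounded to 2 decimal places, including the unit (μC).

Initial: C1(6μF, Q=0μC, V=0.00V), C2(3μF, Q=20μC, V=6.67V), C3(1μF, Q=14μC, V=14.00V), C4(4μF, Q=1μC, V=0.25V), C5(5μF, Q=17μC, V=3.40V)
Op 1: CLOSE 1-5: Q_total=17.00, C_total=11.00, V=1.55; Q1=9.27, Q5=7.73; dissipated=15.764
Op 2: CLOSE 3-2: Q_total=34.00, C_total=4.00, V=8.50; Q3=8.50, Q2=25.50; dissipated=20.167
Op 3: CLOSE 2-1: Q_total=34.77, C_total=9.00, V=3.86; Q2=11.59, Q1=23.18; dissipated=48.366
Op 4: CLOSE 5-4: Q_total=8.73, C_total=9.00, V=0.97; Q5=4.85, Q4=3.88; dissipated=1.865
Final charges: Q1=23.18, Q2=11.59, Q3=8.50, Q4=3.88, Q5=4.85

Answer: 3.88 μC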